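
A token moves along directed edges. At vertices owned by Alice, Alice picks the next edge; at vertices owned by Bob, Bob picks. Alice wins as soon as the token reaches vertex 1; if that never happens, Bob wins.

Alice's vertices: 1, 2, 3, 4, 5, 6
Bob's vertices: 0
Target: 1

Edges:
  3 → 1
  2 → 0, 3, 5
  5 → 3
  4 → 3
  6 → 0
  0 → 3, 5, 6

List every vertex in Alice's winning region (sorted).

A0 = {1}
A1: add {3} — 3 (Alice) has 3→1.
A2: add {2, 4, 5} — 2 (Alice) has 2→3; 4 (Alice) has 4→3; 5 (Alice) has 5→3.
A3 = A2; e.g. 0 (Bob) can still go to 6. Fixed point.
Alice's winning region = {1, 2, 3, 4, 5}.

1, 2, 3, 4, 5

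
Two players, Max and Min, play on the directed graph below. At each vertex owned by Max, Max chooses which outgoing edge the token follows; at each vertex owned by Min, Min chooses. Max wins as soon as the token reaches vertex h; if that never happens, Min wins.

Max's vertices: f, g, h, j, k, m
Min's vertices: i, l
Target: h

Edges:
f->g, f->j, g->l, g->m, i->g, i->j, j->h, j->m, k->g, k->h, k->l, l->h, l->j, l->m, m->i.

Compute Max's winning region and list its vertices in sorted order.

f, h, j, k

A0 = {h}
A1: add {j, k} — j (Max) has j→h; k (Max) has k→h.
A2: add {f} — f (Max) has f→j.
A3 = A2; e.g. g (Max) has no edge into A2. Fixed point.
Max's winning region = {f, h, j, k}.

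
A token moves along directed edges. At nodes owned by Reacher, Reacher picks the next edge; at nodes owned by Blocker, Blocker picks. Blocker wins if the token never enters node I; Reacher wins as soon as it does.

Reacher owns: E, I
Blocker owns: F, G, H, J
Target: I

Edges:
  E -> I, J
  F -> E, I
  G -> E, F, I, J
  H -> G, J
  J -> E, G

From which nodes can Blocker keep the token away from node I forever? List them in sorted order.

G, H, J

A0 = {I}
A1: add {E} — E (Reacher) has E→I.
A2: add {F} — F (Blocker): all of {E, I} already in.
A3 = A2; e.g. G (Blocker) can still go to J. Fixed point.
Reacher's attractor = {E, F, I}; Blocker avoids the target exactly from the complement.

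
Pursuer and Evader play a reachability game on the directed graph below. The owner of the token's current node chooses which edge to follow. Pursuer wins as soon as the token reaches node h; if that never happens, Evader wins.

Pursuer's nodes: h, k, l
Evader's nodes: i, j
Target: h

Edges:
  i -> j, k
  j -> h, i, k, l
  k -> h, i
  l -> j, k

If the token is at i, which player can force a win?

A0 = {h}
A1: add {k} — k (Pursuer) has k→h.
A2: add {l} — l (Pursuer) has l→k.
A3 = A2; e.g. i (Evader) can still go to j. Fixed point.
i never enters the attractor, so Evader can avoid the target forever.

Evader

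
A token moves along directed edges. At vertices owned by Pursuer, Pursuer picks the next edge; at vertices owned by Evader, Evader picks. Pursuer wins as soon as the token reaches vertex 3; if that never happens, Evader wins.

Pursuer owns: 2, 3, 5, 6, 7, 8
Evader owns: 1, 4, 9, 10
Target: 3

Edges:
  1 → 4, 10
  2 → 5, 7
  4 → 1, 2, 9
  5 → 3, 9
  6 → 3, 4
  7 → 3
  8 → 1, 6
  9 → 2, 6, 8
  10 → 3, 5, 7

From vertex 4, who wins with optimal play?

Evader

A0 = {3}
A1: add {5, 6, 7} — 5 (Pursuer) has 5→3; 6 (Pursuer) has 6→3; 7 (Pursuer) has 7→3.
A2: add {2, 8, 10} — 2 (Pursuer) has 2→5; 8 (Pursuer) has 8→6; 10 (Evader): all of {3, 5, 7} already in.
A3: add {9} — 9 (Evader): all of {2, 6, 8} already in.
A4 = A3; e.g. 1 (Evader) can still go to 4. Fixed point.
4 never enters the attractor, so Evader can avoid the target forever.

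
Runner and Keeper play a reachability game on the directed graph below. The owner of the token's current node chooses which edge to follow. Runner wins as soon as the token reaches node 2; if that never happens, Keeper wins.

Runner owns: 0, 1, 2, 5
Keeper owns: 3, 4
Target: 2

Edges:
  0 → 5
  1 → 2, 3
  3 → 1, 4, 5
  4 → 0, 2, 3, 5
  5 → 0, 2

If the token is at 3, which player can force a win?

A0 = {2}
A1: add {1, 5} — 1 (Runner) has 1→2; 5 (Runner) has 5→2.
A2: add {0} — 0 (Runner) has 0→5.
A3 = A2; e.g. 3 (Keeper) can still go to 4. Fixed point.
3 never enters the attractor, so Keeper can avoid the target forever.

Keeper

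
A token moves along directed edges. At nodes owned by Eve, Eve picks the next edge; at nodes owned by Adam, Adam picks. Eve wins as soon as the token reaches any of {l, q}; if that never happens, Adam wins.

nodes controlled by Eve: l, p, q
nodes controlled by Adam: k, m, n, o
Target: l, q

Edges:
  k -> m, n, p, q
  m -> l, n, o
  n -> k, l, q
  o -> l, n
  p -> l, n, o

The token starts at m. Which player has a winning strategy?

Adam

A0 = {l, q}
A1: add {p} — p (Eve) has p→l.
A2 = A1; e.g. k (Adam) can still go to m. Fixed point.
m never enters the attractor, so Adam can avoid the target forever.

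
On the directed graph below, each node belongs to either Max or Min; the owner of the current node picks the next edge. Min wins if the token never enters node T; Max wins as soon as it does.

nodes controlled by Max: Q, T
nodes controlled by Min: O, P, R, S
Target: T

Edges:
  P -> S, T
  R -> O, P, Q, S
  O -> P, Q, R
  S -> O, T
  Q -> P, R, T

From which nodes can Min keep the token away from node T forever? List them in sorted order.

A0 = {T}
A1: add {Q} — Q (Max) has Q→T.
A2 = A1; e.g. O (Min) can still go to P. Fixed point.
Max's attractor = {Q, T}; Min avoids the target exactly from the complement.

O, P, R, S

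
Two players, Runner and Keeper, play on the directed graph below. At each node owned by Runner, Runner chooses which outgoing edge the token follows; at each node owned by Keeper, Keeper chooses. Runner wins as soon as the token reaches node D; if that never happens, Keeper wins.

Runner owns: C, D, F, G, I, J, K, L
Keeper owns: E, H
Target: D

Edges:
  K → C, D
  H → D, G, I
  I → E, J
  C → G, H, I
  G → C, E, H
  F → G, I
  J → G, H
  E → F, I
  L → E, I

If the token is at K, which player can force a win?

A0 = {D}
A1: add {K} — K (Runner) has K→D.
A2 = A1; e.g. C (Runner) has no edge into A1. Fixed point.
K ∈ A1, so Runner can force the target.

Runner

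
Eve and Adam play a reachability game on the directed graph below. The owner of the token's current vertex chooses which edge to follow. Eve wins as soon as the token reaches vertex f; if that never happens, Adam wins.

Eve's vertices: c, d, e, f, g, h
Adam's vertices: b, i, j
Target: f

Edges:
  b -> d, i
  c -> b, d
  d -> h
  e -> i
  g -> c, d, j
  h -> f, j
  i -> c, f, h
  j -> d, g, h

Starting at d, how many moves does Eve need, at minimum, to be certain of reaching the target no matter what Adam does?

A0 = {f}
A1: add {h} — h (Eve) has h→f.
A2: add {d} — d (Eve) has d→h.
d enters the attractor at level 2, so Eve can force the target in 2 moves from there.

2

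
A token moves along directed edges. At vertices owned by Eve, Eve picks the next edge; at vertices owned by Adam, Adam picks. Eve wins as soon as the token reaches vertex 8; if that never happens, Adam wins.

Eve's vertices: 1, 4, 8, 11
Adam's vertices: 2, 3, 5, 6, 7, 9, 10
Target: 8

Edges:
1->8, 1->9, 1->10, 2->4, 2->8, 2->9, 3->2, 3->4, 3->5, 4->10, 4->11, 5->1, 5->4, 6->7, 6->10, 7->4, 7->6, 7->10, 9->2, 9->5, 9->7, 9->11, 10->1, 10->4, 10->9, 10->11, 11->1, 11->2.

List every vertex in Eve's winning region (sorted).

1, 4, 5, 8, 11

A0 = {8}
A1: add {1} — 1 (Eve) has 1→8.
A2: add {11} — 11 (Eve) has 11→1.
A3: add {4} — 4 (Eve) has 4→11.
A4: add {5} — 5 (Adam): all of {1, 4} already in.
A5 = A4; e.g. 2 (Adam) can still go to 9. Fixed point.
Eve's winning region = {1, 4, 5, 8, 11}.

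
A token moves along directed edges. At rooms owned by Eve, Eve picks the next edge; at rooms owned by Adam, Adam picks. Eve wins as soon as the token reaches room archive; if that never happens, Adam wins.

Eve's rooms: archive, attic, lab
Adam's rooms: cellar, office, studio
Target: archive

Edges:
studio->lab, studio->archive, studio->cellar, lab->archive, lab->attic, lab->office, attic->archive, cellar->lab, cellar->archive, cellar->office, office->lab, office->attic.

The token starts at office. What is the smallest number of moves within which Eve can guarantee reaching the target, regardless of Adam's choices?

A0 = {archive}
A1: add {attic, lab} — lab (Eve) has lab→archive; attic (Eve) has attic→archive.
A2: add {office} — office (Adam): all of {lab, attic} already in.
office enters the attractor at level 2, so Eve can force the target in 2 moves from there.

2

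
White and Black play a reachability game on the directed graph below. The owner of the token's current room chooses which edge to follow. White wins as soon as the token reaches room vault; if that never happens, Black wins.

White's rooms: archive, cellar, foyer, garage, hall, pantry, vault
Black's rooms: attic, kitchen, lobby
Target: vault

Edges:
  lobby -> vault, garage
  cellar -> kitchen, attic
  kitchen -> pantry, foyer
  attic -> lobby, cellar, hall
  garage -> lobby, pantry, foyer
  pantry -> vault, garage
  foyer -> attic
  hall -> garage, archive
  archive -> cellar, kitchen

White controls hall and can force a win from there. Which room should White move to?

garage

A0 = {vault}
A1: add {pantry} — pantry (White) has pantry→vault.
A2: add {garage} — garage (White) has garage→pantry.
A3: add {hall, lobby} — lobby (Black): all of {vault, garage} already in; hall (White) has hall→garage.
A4 = A3; e.g. cellar (White) has no edge into A3. Fixed point.
From hall, successor garage is in the attractor (rank 2); the other successor archive is not.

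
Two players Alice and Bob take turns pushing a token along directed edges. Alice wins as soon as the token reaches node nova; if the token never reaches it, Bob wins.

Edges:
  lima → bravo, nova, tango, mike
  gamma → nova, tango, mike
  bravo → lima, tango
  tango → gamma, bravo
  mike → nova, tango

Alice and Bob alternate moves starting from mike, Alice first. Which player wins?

Track states (vertex, player-to-move).
A0 = {(nova,Alice), (nova,Bob)}
A1: add {(lima,Alice), (gamma,Alice), (mike,Alice)}.
(mike,Alice) ∈ A1 ⇒ Alice forces the target.

Alice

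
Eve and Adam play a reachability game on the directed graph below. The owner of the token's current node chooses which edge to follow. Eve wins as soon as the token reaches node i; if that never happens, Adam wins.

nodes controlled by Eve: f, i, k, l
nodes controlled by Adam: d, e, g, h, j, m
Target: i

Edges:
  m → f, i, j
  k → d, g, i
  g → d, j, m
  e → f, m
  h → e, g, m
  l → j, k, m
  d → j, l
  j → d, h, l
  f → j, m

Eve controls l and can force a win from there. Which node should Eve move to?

k

A0 = {i}
A1: add {k} — k (Eve) has k→i.
A2: add {l} — l (Eve) has l→k.
A3 = A2; e.g. d (Adam) can still go to j. Fixed point.
From l, successor k is in the attractor (rank 1); the other successors j, m are not.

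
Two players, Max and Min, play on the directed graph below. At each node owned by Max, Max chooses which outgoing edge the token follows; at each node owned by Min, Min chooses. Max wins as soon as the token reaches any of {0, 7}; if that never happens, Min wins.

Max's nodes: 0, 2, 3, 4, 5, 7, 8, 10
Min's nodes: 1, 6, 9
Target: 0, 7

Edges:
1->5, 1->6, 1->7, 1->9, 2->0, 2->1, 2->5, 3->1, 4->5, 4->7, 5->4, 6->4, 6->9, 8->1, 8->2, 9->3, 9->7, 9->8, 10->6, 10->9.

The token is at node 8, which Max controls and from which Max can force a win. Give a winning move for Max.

A0 = {0, 7}
A1: add {2, 4} — 2 (Max) has 2→0; 4 (Max) has 4→7.
A2: add {5, 8} — 5 (Max) has 5→4; 8 (Max) has 8→2.
A3 = A2; e.g. 1 (Min) can still go to 6. Fixed point.
From 8, successor 2 is in the attractor (rank 1); the other successor 1 is not.

2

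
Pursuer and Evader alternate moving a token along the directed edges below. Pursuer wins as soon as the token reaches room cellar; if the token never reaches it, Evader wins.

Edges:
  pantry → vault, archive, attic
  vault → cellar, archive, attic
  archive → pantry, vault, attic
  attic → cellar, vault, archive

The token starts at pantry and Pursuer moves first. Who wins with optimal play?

Evader

Track states (vertex, player-to-move).
A0 = {(cellar,Pursuer), (cellar,Evader)}
A1: add {(vault,Pursuer), (attic,Pursuer)}.
A2 = A1; e.g. (pantry,Pursuer) stays out. (pantry,Pursuer) never enters ⇒ Evader avoids the target.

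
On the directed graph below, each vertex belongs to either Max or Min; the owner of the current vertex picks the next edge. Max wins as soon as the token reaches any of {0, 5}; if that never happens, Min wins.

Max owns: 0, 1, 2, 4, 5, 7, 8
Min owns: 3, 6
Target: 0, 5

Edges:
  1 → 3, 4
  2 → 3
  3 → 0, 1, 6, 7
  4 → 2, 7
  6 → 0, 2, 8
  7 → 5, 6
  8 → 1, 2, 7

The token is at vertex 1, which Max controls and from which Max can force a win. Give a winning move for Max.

4

A0 = {0, 5}
A1: add {7} — 7 (Max) has 7→5.
A2: add {4, 8} — 4 (Max) has 4→7; 8 (Max) has 8→7.
A3: add {1} — 1 (Max) has 1→4.
A4 = A3; e.g. 2 (Max) has no edge into A3. Fixed point.
From 1, successor 4 is in the attractor (rank 2); the other successor 3 is not.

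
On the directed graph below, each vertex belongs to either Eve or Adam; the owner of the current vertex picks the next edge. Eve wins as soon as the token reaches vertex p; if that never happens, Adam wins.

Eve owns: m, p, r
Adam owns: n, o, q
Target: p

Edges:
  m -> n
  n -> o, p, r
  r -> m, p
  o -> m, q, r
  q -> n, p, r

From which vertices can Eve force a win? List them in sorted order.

p, r

A0 = {p}
A1: add {r} — r (Eve) has r→p.
A2 = A1; e.g. m (Eve) has no edge into A1. Fixed point.
Eve's winning region = {p, r}.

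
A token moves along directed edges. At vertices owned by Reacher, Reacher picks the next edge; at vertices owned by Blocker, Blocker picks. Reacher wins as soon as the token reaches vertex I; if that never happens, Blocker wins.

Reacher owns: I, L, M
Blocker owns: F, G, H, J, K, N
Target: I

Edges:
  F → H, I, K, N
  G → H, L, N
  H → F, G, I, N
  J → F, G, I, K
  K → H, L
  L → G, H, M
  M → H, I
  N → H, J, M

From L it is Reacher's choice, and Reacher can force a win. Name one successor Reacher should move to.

M

A0 = {I}
A1: add {M} — M (Reacher) has M→I.
A2: add {L} — L (Reacher) has L→M.
A3 = A2; e.g. F (Blocker) can still go to H. Fixed point.
From L, successor M is in the attractor (rank 1); the other successors G, H are not.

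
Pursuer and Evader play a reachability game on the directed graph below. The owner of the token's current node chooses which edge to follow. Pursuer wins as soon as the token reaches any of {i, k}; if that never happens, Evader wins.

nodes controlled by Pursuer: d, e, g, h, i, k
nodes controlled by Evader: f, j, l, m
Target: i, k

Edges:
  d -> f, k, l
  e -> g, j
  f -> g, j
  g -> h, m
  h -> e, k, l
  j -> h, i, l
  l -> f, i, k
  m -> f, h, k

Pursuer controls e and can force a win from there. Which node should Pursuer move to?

g

A0 = {i, k}
A1: add {d, h} — d (Pursuer) has d→k; h (Pursuer) has h→k.
A2: add {g} — g (Pursuer) has g→h.
A3: add {e} — e (Pursuer) has e→g.
A4 = A3; e.g. f (Evader) can still go to j. Fixed point.
From e, successor g is in the attractor (rank 2); the other successor j is not.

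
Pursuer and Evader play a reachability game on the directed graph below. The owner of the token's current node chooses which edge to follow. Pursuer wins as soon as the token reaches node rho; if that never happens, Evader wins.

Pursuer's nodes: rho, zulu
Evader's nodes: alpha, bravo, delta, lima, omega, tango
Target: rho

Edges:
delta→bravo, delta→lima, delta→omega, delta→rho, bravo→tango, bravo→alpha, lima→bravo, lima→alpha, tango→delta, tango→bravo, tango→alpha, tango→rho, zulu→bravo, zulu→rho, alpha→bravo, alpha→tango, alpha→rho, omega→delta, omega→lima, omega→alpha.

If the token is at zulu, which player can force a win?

A0 = {rho}
A1: add {zulu} — zulu (Pursuer) has zulu→rho.
A2 = A1; e.g. delta (Evader) can still go to bravo. Fixed point.
zulu ∈ A1, so Pursuer can force the target.

Pursuer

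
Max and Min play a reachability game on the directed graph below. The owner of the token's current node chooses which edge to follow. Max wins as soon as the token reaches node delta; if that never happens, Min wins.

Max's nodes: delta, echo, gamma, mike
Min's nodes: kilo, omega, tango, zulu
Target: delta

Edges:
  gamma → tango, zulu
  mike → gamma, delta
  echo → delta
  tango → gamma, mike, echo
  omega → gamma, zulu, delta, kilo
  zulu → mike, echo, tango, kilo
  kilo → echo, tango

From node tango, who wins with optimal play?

A0 = {delta}
A1: add {echo, mike} — mike (Max) has mike→delta; echo (Max) has echo→delta.
A2 = A1; e.g. gamma (Max) has no edge into A1. Fixed point.
tango never enters the attractor, so Min can avoid the target forever.

Min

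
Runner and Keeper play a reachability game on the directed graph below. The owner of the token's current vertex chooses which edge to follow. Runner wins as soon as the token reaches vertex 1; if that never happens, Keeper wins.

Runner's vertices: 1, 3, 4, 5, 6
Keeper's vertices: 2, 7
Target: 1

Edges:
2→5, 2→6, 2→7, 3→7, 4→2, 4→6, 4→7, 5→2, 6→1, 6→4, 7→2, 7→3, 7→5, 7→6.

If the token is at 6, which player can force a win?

Runner

A0 = {1}
A1: add {6} — 6 (Runner) has 6→1.
6 ∈ A1, so Runner can force the target.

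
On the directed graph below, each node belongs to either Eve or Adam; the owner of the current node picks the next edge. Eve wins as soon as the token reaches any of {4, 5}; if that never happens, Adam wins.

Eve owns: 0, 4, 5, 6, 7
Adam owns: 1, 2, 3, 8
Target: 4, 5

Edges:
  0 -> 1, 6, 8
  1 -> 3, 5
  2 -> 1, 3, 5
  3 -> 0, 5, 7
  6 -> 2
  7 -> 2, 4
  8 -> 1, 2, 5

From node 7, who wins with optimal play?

Eve

A0 = {4, 5}
A1: add {7} — 7 (Eve) has 7→4.
A2 = A1; e.g. 0 (Eve) has no edge into A1. Fixed point.
7 ∈ A1, so Eve can force the target.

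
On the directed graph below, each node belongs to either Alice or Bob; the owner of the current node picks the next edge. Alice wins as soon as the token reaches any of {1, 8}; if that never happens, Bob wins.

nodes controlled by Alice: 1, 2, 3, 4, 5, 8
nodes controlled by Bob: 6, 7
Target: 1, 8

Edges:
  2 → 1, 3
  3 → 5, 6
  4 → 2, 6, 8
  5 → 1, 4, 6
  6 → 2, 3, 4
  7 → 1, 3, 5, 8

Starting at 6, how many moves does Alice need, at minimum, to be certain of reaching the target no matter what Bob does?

3

A0 = {1, 8}
A1: add {2, 4, 5} — 2 (Alice) has 2→1; 4 (Alice) has 4→8; 5 (Alice) has 5→1.
A2: add {3} — 3 (Alice) has 3→5.
A3: add {6, 7} — 6 (Bob): all of {2, 3, 4} already in; 7 (Bob): all of {1, 3, 5, 8} already in.
A3 = all vertices. Fixed point.
6 enters the attractor at level 3, so Alice can force the target in 3 moves from there.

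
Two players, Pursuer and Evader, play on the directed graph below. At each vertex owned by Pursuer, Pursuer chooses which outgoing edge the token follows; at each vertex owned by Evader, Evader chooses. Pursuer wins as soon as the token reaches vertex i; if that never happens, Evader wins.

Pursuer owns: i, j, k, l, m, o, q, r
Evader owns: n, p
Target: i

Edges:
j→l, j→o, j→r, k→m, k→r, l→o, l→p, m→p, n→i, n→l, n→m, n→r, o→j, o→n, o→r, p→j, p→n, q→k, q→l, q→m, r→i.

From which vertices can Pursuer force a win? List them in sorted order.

i, j, k, l, o, q, r

A0 = {i}
A1: add {r} — r (Pursuer) has r→i.
A2: add {j, k, o} — j (Pursuer) has j→r; k (Pursuer) has k→r; o (Pursuer) has o→r.
A3: add {l, q} — l (Pursuer) has l→o; q (Pursuer) has q→k.
A4 = A3; e.g. m (Pursuer) has no edge into A3. Fixed point.
Pursuer's winning region = {i, j, k, l, o, q, r}.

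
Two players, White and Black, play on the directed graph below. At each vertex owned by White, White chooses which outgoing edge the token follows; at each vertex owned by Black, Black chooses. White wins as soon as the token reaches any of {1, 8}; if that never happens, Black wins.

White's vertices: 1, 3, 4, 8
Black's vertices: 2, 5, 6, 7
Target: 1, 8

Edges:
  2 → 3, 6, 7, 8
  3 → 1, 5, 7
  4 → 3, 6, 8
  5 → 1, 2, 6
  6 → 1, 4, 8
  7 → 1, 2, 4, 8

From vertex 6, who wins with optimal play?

A0 = {1, 8}
A1: add {3, 4} — 3 (White) has 3→1; 4 (White) has 4→8.
A2: add {6} — 6 (Black): all of {1, 4, 8} already in.
A3 = A2; e.g. 2 (Black) can still go to 7. Fixed point.
6 ∈ A2, so White can force the target.

White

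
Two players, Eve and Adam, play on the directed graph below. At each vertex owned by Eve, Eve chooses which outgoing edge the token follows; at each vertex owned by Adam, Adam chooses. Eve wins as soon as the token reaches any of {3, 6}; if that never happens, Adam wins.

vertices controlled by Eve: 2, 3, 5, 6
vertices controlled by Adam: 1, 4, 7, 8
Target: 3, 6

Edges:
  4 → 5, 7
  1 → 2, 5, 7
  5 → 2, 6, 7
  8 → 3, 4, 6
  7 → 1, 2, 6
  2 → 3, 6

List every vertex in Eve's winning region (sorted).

A0 = {3, 6}
A1: add {2, 5} — 2 (Eve) has 2→3; 5 (Eve) has 5→6.
A2 = A1; e.g. 1 (Adam) can still go to 7. Fixed point.
Eve's winning region = {2, 3, 5, 6}.

2, 3, 5, 6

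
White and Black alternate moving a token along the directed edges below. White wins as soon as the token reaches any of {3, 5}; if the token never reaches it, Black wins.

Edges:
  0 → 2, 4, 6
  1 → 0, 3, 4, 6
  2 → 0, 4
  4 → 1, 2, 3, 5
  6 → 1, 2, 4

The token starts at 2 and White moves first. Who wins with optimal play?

Black

Track states (vertex, player-to-move).
A0 = {(3,White), (3,Black), (5,White), (5,Black)}
A1: add {(1,White), (4,White)}.
A2 = A1; e.g. (0,White) stays out. (2,White) never enters ⇒ Black avoids the target.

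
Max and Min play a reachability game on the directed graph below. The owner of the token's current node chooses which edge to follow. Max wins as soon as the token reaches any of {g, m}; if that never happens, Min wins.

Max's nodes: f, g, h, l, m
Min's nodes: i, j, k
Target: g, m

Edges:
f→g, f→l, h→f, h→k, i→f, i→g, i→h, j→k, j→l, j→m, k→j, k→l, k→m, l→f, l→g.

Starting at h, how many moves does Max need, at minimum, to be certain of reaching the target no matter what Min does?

2

A0 = {g, m}
A1: add {f, l} — f (Max) has f→g; l (Max) has l→g.
A2: add {h} — h (Max) has h→f.
h enters the attractor at level 2, so Max can force the target in 2 moves from there.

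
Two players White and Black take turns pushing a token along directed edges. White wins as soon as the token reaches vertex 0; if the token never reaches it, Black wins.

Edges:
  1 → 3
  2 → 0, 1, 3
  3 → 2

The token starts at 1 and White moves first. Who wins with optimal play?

White

Track states (vertex, player-to-move).
A0 = {(0,White), (0,Black)}
A1: add {(2,White)}.
A2: add {(3,Black)}.
A3: add {(1,White)}.
(1,White) ∈ A3 ⇒ White forces the target.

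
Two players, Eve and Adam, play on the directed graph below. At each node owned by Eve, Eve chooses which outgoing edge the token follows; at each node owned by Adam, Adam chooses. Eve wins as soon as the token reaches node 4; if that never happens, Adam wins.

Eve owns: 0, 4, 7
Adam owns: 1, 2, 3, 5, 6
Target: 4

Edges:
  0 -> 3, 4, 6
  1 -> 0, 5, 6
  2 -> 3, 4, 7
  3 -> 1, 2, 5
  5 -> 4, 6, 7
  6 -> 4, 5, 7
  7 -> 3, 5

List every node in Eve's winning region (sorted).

A0 = {4}
A1: add {0} — 0 (Eve) has 0→4.
A2 = A1; e.g. 1 (Adam) can still go to 5. Fixed point.
Eve's winning region = {0, 4}.

0, 4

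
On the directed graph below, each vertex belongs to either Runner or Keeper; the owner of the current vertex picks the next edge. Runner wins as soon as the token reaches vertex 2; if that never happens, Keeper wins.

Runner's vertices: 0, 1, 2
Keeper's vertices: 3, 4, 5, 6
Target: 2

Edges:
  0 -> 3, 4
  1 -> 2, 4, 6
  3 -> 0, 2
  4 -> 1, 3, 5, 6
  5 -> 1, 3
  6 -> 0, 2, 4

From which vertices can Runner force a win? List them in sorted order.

A0 = {2}
A1: add {1} — 1 (Runner) has 1→2.
A2 = A1; e.g. 0 (Runner) has no edge into A1. Fixed point.
Runner's winning region = {1, 2}.

1, 2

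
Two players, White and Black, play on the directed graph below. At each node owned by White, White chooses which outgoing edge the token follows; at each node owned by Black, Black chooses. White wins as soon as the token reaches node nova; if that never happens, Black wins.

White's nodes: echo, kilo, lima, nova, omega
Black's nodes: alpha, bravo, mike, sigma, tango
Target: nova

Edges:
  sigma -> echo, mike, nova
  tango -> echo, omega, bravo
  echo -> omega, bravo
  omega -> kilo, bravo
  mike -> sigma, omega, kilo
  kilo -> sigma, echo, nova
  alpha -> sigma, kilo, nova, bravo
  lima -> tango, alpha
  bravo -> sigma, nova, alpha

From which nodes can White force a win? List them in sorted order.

A0 = {nova}
A1: add {kilo} — kilo (White) has kilo→nova.
A2: add {omega} — omega (White) has omega→kilo.
A3: add {echo} — echo (White) has echo→omega.
A4 = A3; e.g. sigma (Black) can still go to mike. Fixed point.
White's winning region = {echo, kilo, nova, omega}.

echo, kilo, nova, omega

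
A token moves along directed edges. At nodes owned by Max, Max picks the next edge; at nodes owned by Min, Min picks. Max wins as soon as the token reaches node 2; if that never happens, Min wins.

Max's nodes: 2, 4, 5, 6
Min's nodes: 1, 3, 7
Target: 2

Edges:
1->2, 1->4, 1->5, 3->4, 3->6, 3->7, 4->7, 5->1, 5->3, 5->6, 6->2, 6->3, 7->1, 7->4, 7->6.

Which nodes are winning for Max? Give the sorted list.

2, 5, 6

A0 = {2}
A1: add {6} — 6 (Max) has 6→2.
A2: add {5} — 5 (Max) has 5→6.
A3 = A2; e.g. 1 (Min) can still go to 4. Fixed point.
Max's winning region = {2, 5, 6}.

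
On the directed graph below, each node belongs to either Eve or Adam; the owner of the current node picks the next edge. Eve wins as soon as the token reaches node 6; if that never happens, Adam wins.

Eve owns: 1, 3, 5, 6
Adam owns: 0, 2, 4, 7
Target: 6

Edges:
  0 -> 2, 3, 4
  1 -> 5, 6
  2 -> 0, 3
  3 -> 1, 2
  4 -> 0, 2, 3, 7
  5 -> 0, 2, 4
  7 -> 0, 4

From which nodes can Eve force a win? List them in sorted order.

A0 = {6}
A1: add {1} — 1 (Eve) has 1→6.
A2: add {3} — 3 (Eve) has 3→1.
A3 = A2; e.g. 0 (Adam) can still go to 2. Fixed point.
Eve's winning region = {1, 3, 6}.

1, 3, 6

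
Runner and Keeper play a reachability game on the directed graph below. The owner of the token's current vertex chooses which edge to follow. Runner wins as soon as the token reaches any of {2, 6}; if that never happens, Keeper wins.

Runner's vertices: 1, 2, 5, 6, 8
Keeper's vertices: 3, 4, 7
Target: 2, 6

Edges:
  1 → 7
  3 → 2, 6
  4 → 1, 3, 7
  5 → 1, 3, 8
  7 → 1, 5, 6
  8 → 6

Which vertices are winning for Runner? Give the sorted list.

2, 3, 5, 6, 8

A0 = {2, 6}
A1: add {3, 8} — 3 (Keeper): all of {2, 6} already in; 8 (Runner) has 8→6.
A2: add {5} — 5 (Runner) has 5→3.
A3 = A2; e.g. 1 (Runner) has no edge into A2. Fixed point.
Runner's winning region = {2, 3, 5, 6, 8}.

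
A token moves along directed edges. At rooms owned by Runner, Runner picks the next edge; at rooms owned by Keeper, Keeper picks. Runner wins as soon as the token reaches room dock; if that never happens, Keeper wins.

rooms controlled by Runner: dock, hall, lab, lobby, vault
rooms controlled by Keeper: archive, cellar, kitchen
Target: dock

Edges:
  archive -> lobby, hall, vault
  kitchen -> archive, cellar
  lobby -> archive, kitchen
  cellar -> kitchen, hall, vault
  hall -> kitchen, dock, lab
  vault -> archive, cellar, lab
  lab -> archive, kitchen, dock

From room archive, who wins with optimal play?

Keeper

A0 = {dock}
A1: add {hall, lab} — hall (Runner) has hall→dock; lab (Runner) has lab→dock.
A2: add {vault} — vault (Runner) has vault→lab.
A3 = A2; e.g. archive (Keeper) can still go to lobby. Fixed point.
archive never enters the attractor, so Keeper can avoid the target forever.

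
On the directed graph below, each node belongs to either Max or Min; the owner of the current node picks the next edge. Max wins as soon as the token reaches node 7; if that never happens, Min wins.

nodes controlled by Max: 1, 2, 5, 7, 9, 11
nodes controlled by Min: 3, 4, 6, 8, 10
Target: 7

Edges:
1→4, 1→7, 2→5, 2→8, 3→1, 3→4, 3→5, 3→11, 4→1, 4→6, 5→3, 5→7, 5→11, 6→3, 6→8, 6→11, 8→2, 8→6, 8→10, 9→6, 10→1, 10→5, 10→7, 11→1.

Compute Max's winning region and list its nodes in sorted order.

A0 = {7}
A1: add {1, 5} — 1 (Max) has 1→7; 5 (Max) has 5→7.
A2: add {2, 10, 11} — 2 (Max) has 2→5; 10 (Min): all of {1, 5, 7} already in; 11 (Max) has 11→1.
A3 = A2; e.g. 3 (Min) can still go to 4. Fixed point.
Max's winning region = {1, 2, 5, 7, 10, 11}.

1, 2, 5, 7, 10, 11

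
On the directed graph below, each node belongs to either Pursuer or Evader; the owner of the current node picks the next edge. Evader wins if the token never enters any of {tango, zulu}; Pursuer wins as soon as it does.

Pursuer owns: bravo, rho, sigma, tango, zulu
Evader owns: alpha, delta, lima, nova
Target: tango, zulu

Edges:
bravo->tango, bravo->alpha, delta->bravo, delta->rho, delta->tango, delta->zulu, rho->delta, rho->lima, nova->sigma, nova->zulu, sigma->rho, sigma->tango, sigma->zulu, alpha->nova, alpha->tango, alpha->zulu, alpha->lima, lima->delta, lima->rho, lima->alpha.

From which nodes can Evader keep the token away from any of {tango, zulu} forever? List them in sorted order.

A0 = {tango, zulu}
A1: add {bravo, sigma} — bravo (Pursuer) has bravo→tango; sigma (Pursuer) has sigma→tango.
A2: add {nova} — nova (Evader): all of {sigma, zulu} already in.
A3 = A2; e.g. delta (Evader) can still go to rho. Fixed point.
Pursuer's attractor = {bravo, nova, sigma, tango, zulu}; Evader avoids the target exactly from the complement.

alpha, delta, lima, rho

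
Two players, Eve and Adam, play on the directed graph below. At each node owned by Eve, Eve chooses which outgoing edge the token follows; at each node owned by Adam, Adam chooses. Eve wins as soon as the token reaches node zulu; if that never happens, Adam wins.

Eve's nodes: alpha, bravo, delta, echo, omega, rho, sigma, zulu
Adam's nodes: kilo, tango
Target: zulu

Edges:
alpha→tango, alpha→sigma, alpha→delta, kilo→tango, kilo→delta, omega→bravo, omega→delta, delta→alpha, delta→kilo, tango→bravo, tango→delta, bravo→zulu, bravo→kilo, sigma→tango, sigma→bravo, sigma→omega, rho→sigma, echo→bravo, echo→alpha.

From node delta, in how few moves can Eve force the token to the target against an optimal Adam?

A0 = {zulu}
A1: add {bravo} — bravo (Eve) has bravo→zulu.
A2: add {echo, omega, sigma} — sigma (Eve) has sigma→bravo; omega (Eve) has omega→bravo; echo (Eve) has echo→bravo.
A3: add {alpha, rho} — alpha (Eve) has alpha→sigma; rho (Eve) has rho→sigma.
A4: add {delta} — delta (Eve) has delta→alpha.
delta enters the attractor at level 4, so Eve can force the target in 4 moves from there.

4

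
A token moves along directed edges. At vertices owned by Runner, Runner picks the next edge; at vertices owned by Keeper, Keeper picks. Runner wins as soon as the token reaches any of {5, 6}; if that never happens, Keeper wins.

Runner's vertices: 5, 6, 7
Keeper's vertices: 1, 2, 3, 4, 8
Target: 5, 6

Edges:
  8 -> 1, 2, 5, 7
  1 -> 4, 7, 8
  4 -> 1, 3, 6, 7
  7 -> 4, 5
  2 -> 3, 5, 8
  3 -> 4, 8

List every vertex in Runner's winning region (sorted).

5, 6, 7

A0 = {5, 6}
A1: add {7} — 7 (Runner) has 7→5.
A2 = A1; e.g. 1 (Keeper) can still go to 4. Fixed point.
Runner's winning region = {5, 6, 7}.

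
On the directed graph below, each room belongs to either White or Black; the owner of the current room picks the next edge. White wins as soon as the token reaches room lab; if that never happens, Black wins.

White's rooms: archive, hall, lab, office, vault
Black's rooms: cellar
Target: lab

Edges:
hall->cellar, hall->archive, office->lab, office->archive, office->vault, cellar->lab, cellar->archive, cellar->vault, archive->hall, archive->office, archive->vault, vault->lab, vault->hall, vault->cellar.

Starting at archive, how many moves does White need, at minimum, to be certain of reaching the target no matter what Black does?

2

A0 = {lab}
A1: add {office, vault} — office (White) has office→lab; vault (White) has vault→lab.
A2: add {archive} — archive (White) has archive→office.
archive enters the attractor at level 2, so White can force the target in 2 moves from there.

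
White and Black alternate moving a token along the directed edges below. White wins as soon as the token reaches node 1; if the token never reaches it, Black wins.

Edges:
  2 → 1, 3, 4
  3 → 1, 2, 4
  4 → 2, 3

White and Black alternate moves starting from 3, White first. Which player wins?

White

Track states (vertex, player-to-move).
A0 = {(1,White), (1,Black)}
A1: add {(2,White), (3,White)}.
(3,White) ∈ A1 ⇒ White forces the target.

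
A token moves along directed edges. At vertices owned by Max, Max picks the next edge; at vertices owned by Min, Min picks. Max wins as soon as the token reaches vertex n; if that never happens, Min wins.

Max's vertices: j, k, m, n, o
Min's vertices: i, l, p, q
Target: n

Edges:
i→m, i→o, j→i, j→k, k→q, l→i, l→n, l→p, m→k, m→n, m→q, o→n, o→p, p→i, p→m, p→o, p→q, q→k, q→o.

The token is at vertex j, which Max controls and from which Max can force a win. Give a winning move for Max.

i

A0 = {n}
A1: add {m, o} — m (Max) has m→n; o (Max) has o→n.
A2: add {i} — i (Min): all of {m, o} already in.
A3: add {j} — j (Max) has j→i.
A4 = A3; e.g. k (Max) has no edge into A3. Fixed point.
From j, successor i is in the attractor (rank 2); the other successor k is not.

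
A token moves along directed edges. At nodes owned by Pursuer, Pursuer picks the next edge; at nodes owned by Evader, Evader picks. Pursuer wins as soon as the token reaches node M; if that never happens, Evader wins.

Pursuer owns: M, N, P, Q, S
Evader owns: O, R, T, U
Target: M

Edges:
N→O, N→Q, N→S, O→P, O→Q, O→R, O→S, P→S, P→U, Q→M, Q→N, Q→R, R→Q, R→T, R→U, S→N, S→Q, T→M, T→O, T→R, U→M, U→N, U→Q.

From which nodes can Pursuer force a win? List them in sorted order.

M, N, P, Q, S, U

A0 = {M}
A1: add {Q} — Q (Pursuer) has Q→M.
A2: add {N, S} — N (Pursuer) has N→Q; S (Pursuer) has S→Q.
A3: add {P, U} — P (Pursuer) has P→S; U (Evader): all of {M, N, Q} already in.
A4 = A3; e.g. O (Evader) can still go to R. Fixed point.
Pursuer's winning region = {M, N, P, Q, S, U}.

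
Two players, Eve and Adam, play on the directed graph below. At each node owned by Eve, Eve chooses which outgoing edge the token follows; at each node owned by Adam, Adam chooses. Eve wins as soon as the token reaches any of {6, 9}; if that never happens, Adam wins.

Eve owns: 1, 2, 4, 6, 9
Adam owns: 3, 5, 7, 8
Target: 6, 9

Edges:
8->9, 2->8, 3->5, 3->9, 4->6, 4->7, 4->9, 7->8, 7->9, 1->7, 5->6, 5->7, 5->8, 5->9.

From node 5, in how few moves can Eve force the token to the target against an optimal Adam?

A0 = {6, 9}
A1: add {4, 8} — 4 (Eve) has 4→6; 8 (Adam): all of {9} already in.
A2: add {2, 7} — 2 (Eve) has 2→8; 7 (Adam): all of {8, 9} already in.
A3: add {1, 5} — 1 (Eve) has 1→7; 5 (Adam): all of {6, 7, 8, 9} already in.
5 enters the attractor at level 3, so Eve can force the target in 3 moves from there.

3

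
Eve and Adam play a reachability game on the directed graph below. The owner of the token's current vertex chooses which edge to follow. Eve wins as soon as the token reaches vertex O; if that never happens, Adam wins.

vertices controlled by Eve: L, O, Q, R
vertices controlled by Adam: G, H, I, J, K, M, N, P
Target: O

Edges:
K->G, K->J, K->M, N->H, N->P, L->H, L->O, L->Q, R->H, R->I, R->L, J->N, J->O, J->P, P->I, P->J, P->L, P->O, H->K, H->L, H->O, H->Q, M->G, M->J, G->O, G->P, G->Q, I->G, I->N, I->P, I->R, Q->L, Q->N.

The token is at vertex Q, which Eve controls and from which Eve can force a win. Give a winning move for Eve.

L

A0 = {O}
A1: add {L} — L (Eve) has L→O.
A2: add {Q, R} — Q (Eve) has Q→L; R (Eve) has R→L.
A3 = A2; e.g. G (Adam) can still go to P. Fixed point.
From Q, successor L is in the attractor (rank 1); the other successor N is not.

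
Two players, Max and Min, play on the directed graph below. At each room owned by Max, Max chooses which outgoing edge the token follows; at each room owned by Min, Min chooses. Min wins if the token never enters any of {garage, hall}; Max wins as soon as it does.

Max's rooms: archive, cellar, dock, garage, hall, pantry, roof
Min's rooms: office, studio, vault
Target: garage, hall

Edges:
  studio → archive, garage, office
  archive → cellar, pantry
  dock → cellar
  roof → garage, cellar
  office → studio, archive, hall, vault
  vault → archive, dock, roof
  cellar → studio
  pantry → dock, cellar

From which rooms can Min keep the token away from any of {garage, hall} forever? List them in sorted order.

A0 = {garage, hall}
A1: add {roof} — roof (Max) has roof→garage.
A2 = A1; e.g. studio (Min) can still go to archive. Fixed point.
Max's attractor = {garage, hall, roof}; Min avoids the target exactly from the complement.

archive, cellar, dock, office, pantry, studio, vault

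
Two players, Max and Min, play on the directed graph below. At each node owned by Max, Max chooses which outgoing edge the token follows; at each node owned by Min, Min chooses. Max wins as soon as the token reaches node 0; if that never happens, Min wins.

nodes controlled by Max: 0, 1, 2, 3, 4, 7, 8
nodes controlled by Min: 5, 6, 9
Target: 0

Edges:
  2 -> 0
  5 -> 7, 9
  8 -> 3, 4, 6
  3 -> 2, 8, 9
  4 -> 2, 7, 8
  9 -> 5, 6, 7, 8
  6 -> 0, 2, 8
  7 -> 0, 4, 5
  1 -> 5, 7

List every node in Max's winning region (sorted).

A0 = {0}
A1: add {2, 7} — 2 (Max) has 2→0; 7 (Max) has 7→0.
A2: add {1, 3, 4} — 1 (Max) has 1→7; 3 (Max) has 3→2; 4 (Max) has 4→2.
A3: add {8} — 8 (Max) has 8→3.
A4: add {6} — 6 (Min): all of {0, 2, 8} already in.
A5 = A4; e.g. 5 (Min) can still go to 9. Fixed point.
Max's winning region = {0, 1, 2, 3, 4, 6, 7, 8}.

0, 1, 2, 3, 4, 6, 7, 8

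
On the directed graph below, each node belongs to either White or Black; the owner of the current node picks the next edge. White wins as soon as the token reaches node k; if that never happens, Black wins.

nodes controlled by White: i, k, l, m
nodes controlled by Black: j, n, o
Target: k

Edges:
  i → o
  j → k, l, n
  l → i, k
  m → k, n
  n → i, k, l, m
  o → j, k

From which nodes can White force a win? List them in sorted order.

k, l, m

A0 = {k}
A1: add {l, m} — l (White) has l→k; m (White) has m→k.
A2 = A1; e.g. i (White) has no edge into A1. Fixed point.
White's winning region = {k, l, m}.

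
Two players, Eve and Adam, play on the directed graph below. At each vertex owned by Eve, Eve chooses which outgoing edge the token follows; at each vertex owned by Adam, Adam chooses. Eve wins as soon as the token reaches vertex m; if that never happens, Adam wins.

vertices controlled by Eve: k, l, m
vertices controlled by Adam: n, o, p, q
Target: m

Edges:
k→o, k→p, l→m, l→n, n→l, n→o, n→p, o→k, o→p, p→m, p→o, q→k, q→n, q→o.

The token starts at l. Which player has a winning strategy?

A0 = {m}
A1: add {l} — l (Eve) has l→m.
A2 = A1; e.g. k (Eve) has no edge into A1. Fixed point.
l ∈ A1, so Eve can force the target.

Eve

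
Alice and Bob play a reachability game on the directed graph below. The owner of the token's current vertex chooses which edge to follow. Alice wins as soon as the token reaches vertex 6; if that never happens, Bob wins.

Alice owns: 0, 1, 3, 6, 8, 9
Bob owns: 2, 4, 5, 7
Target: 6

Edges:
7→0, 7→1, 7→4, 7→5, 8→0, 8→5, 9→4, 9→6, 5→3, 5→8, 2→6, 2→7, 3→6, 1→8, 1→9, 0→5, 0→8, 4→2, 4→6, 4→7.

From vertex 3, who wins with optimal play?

Alice

A0 = {6}
A1: add {3, 9} — 3 (Alice) has 3→6; 9 (Alice) has 9→6.
3 ∈ A1, so Alice can force the target.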